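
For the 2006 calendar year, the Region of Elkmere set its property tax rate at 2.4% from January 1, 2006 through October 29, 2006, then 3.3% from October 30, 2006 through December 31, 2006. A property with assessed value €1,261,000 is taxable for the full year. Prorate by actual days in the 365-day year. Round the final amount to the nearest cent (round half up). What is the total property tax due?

€32,222.87

January 1 – October 29, 2006: 302 days at 2.4% → €1,261,000 × 2.4% × 302/365 = €25,040.3507
October 30 – December 31, 2006: 63 days at 3.3% → €1,261,000 × 3.3% × 63/365 = €7,182.5178
Total = €32,222.8685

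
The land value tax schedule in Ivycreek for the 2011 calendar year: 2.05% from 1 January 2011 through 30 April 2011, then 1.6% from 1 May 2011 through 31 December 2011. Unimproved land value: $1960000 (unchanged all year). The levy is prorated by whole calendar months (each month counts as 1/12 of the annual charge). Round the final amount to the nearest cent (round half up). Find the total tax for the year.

1 January – 30 April 2011: 4 months at 2.05% → $1960000 × 2.05% × 4/12 = $13393.3333
1 May – 31 December 2011: 8 months at 1.6% → $1960000 × 1.6% × 8/12 = $20906.6667
Total = $34300.0000

$34300.00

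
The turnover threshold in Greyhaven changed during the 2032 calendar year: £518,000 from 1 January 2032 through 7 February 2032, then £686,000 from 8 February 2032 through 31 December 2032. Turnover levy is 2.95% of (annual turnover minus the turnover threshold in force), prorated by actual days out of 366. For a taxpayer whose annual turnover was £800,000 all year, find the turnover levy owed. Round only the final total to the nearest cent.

£3,877.56

1 January – 7 February 2032: 38 days, exemption £518,000 → (£800,000 − £518,000) × 2.95% × 38/366 = £863.7213
8 February – 31 December 2032: 328 days, exemption £686,000 → (£800,000 − £686,000) × 2.95% × 328/366 = £3,013.8361
Total = £3,877.5574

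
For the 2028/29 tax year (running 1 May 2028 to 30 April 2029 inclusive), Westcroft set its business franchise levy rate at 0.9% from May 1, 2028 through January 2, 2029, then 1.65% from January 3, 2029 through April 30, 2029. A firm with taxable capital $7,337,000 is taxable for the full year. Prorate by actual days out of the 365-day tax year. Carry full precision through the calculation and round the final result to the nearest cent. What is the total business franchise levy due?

May 1, 2028 – January 2, 2029: 247 days at 0.9% → $7,337,000 × 0.9% × 247/365 = $44,685.3452
January 3 – April 30, 2029: 118 days at 1.65% → $7,337,000 × 1.65% × 118/365 = $39,137.3671
Total = $83,822.7123

$83,822.71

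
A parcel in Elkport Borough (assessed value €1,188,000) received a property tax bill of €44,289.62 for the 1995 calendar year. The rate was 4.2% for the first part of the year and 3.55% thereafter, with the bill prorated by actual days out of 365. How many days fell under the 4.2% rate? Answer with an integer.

100 days

Let d = days at the first rate; then 365 − d days at the second rate.
€1,188,000 × [4.2%·d + 3.55%·(365−d)] / 365 = €44,289.62
Solving gives d = 100, so the new rate took effect on 11 Apr 1995.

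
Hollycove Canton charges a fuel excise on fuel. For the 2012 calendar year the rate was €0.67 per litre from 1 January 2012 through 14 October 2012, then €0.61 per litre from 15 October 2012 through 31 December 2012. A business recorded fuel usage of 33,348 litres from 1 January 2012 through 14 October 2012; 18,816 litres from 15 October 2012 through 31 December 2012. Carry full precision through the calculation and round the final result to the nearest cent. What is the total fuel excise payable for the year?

€33,820.92

1 January – 14 October 2012: 33,348 litres at €0.67/litre → €22,343.16
15 October – 31 December 2012: 18,816 litres at €0.61/litre → €11,477.76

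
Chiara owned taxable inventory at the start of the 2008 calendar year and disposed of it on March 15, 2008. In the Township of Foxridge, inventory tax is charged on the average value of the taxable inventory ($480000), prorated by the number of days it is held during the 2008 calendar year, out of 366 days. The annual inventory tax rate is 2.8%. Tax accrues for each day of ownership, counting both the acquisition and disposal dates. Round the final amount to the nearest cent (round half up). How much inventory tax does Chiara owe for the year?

Days held (January 1 – March 15, 2008): 75 out of 366
Tax = $480000 × 2.8% × 75/366 = $2754.0984

$2754.10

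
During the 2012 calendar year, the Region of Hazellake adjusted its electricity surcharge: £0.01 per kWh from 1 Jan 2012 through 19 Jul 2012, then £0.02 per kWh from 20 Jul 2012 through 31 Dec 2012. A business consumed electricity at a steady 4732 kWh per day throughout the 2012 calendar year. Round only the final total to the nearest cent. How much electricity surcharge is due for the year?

1 Jan – 19 Jul 2012: 201 days × 4732 kWh/day = 951,132 kWh at £0.01/kWh → £9,511.32
20 Jul – 31 Dec 2012: 165 days × 4732 kWh/day = 780,780 kWh at £0.02/kWh → £15,615.60

£25,126.92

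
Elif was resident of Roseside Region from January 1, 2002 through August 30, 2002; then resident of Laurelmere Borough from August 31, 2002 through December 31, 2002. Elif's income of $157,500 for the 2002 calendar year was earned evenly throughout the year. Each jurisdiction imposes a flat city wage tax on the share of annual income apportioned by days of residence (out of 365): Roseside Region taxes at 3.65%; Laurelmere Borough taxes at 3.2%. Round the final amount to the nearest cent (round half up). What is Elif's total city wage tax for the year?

$5,509.91

Roseside Region, January 1 – August 30, 2002: 242 days → $157,500 × 3.65% × 242/365 = $3,811.5000
Laurelmere Borough, August 31 – December 31, 2002: 123 days → $157,500 × 3.2% × 123/365 = $1,698.4110
Total = $5,509.9110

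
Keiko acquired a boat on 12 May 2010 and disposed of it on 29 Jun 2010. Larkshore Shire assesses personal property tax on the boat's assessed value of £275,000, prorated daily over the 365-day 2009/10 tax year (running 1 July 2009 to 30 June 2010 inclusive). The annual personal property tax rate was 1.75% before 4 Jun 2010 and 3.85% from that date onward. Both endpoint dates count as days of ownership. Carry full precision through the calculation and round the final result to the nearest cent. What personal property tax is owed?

12 May – 3 Jun 2010: 23 days at 1.75% → £275,000 × 1.75% × 23/365 = £303.2534
4 Jun – 29 Jun 2010: 26 days at 3.85% → £275,000 × 3.85% × 26/365 = £754.1781
Total = £1,057.4315

£1,057.43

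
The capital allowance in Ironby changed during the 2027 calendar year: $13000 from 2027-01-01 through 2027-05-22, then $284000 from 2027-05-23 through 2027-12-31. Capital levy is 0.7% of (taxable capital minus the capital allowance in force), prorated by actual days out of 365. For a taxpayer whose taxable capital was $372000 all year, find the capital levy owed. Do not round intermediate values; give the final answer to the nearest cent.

$1354.01

2027-01-01 to 2027-05-22: 142 days, exemption $13000 → ($372000 − $13000) × 0.7% × 142/365 = $977.6603
2027-05-23 to 2027-12-31: 223 days, exemption $284000 → ($372000 − $284000) × 0.7% × 223/365 = $376.3507
Total = $1354.0110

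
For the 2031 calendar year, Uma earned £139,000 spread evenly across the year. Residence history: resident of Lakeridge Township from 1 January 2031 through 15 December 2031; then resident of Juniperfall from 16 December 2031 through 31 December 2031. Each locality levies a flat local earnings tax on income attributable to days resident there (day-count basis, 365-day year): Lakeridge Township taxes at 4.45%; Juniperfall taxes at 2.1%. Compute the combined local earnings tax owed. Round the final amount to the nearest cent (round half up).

£6,042.31

Lakeridge Township, 1 January – 15 December 2031: 349 days → £139,000 × 4.45% × 349/365 = £5,914.3548
Juniperfall, 16 December – 31 December 2031: 16 days → £139,000 × 2.1% × 16/365 = £127.9562
Total = £6,042.3110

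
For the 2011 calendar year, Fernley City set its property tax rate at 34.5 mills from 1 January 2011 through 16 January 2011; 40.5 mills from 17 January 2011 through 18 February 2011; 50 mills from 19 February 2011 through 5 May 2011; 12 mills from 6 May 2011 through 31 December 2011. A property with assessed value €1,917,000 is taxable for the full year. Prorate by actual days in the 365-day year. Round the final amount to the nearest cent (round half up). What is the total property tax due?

1 January – 16 January 2011: 16 days at 34.5 mills → €1,917,000 × 3.45% × 16/365 = €2,899.1342
17 January – 18 February 2011: 33 days at 40.5 mills → €1,917,000 × 4.05% × 33/365 = €7,019.3712
19 February – 5 May 2011: 76 days at 50 mills → €1,917,000 × 5% × 76/365 = €19,957.8082
6 May – 31 December 2011: 240 days at 12 mills → €1,917,000 × 1.2% × 240/365 = €15,125.9178
Total = €45,002.2315

€45,002.23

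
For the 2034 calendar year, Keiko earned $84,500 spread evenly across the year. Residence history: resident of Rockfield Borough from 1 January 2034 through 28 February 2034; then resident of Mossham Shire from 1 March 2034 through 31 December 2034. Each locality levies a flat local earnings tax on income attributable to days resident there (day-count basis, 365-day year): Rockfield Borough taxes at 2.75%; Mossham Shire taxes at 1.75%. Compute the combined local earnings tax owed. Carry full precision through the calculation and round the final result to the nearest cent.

Rockfield Borough, 1 January – 28 February 2034: 59 days → $84,500 × 2.75% × 59/365 = $375.6199
Mossham Shire, 1 March – 31 December 2034: 306 days → $84,500 × 1.75% × 306/365 = $1,239.7192
Total = $1,615.3390

$1,615.34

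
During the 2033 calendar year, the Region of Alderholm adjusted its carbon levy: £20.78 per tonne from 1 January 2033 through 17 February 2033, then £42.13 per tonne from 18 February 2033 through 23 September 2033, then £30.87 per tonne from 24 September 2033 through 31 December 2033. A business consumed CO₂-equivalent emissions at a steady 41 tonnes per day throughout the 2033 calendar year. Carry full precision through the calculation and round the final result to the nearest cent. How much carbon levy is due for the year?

1 January – 17 February 2033: 48 days × 41 tonnes/day = 1,968 tonnes at £20.78/tonne → £40,895.04
18 February – 23 September 2033: 218 days × 41 tonnes/day = 8,938 tonnes at £42.13/tonne → £376,557.94
24 September – 31 December 2033: 99 days × 41 tonnes/day = 4,059 tonnes at £30.87/tonne → £125,301.33

£542,754.31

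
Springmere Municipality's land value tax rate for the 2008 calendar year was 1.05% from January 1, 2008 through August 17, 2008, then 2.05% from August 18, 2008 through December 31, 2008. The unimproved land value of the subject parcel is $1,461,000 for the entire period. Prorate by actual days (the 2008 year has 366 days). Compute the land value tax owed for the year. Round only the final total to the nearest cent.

$20,769.35

January 1 – August 17, 2008: 230 days at 1.05% → $1,461,000 × 1.05% × 230/366 = $9,640.2049
August 18 – December 31, 2008: 136 days at 2.05% → $1,461,000 × 2.05% × 136/366 = $11,129.1475
Total = $20,769.3525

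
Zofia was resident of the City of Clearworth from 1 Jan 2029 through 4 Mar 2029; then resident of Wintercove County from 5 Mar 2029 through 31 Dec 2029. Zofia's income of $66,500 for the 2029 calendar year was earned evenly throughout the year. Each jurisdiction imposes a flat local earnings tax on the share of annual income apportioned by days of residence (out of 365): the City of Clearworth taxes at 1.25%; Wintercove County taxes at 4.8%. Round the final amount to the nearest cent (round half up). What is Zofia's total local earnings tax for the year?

$2,784.53

The City of Clearworth, 1 Jan – 4 Mar 2029: 63 days → $66,500 × 1.25% × 63/365 = $143.4760
Wintercove County, 5 Mar – 31 Dec 2029: 302 days → $66,500 × 4.8% × 302/365 = $2,641.0521
Total = $2,784.5281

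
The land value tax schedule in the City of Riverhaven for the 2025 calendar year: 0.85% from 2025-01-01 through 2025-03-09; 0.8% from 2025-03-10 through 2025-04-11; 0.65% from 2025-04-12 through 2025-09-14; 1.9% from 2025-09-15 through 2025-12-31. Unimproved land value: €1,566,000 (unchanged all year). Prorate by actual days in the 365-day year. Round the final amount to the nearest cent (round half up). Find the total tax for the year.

€16,766.93

2025-01-01 to 2025-03-09: 68 days at 0.85% → €1,566,000 × 0.85% × 68/365 = €2,479.8575
2025-03-10 to 2025-04-11: 33 days at 0.8% → €1,566,000 × 0.8% × 33/365 = €1,132.6685
2025-04-12 to 2025-09-14: 156 days at 0.65% → €1,566,000 × 0.65% × 156/365 = €4,350.4767
2025-09-15 to 2025-12-31: 108 days at 1.9% → €1,566,000 × 1.9% × 108/365 = €8,803.9233
Total = €16,766.9260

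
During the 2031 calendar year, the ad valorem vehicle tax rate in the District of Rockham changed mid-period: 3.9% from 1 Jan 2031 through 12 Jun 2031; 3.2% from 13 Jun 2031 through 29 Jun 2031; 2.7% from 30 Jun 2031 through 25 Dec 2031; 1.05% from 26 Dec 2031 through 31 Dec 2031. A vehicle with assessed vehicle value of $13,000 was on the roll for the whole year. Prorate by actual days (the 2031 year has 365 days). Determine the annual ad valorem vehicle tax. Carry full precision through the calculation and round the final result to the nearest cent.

$420.17

1 Jan – 12 Jun 2031: 163 days at 3.9% → $13,000 × 3.9% × 163/365 = $226.4137
13 Jun – 29 Jun 2031: 17 days at 3.2% → $13,000 × 3.2% × 17/365 = $19.3753
30 Jun – 25 Dec 2031: 179 days at 2.7% → $13,000 × 2.7% × 179/365 = $172.1342
26 Dec – 31 Dec 2031: 6 days at 1.05% → $13,000 × 1.05% × 6/365 = $2.2438
Total = $420.1671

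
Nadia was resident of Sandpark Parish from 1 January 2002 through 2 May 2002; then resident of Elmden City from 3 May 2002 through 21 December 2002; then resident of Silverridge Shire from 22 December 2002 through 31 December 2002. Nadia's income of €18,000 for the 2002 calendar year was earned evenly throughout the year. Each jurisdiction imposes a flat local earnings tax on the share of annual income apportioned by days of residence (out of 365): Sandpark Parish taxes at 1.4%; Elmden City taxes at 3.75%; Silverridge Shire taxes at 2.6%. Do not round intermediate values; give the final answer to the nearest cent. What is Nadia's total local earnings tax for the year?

Sandpark Parish, 1 January – 2 May 2002: 122 days → €18,000 × 1.4% × 122/365 = €84.2301
Elmden City, 3 May – 21 December 2002: 233 days → €18,000 × 3.75% × 233/365 = €430.8904
Silverridge Shire, 22 December – 31 December 2002: 10 days → €18,000 × 2.6% × 10/365 = €12.8219
Total = €527.9425

€527.94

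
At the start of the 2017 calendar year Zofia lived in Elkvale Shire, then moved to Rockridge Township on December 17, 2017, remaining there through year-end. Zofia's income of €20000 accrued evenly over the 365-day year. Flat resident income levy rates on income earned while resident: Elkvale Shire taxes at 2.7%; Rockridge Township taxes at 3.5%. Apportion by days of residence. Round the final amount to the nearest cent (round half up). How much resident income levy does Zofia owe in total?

€546.58

Elkvale Shire, January 1 – December 16, 2017: 350 days → €20000 × 2.7% × 350/365 = €517.8082
Rockridge Township, December 17 – December 31, 2017: 15 days → €20000 × 3.5% × 15/365 = €28.7671
Total = €546.5753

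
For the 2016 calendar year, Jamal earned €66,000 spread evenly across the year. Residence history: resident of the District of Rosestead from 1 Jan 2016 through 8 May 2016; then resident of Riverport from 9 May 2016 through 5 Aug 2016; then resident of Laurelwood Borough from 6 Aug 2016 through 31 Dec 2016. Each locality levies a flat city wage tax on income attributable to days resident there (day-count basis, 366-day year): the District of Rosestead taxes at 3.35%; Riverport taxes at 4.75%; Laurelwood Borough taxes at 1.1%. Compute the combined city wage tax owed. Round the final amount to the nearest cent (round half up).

€1,835.20

The District of Rosestead, 1 Jan – 8 May 2016: 129 days → €66,000 × 3.35% × 129/366 = €779.2869
Riverport, 9 May – 5 Aug 2016: 89 days → €66,000 × 4.75% × 89/366 = €762.3361
Laurelwood Borough, 6 Aug – 31 Dec 2016: 148 days → €66,000 × 1.1% × 148/366 = €293.5738
Total = €1,835.1967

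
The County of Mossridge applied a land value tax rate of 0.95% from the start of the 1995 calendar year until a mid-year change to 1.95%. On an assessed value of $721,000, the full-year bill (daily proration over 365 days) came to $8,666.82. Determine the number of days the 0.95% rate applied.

Let d = days at the first rate; then 365 − d days at the second rate.
$721,000 × [0.95%·d + 1.95%·(365−d)] / 365 = $8,666.82
Solving gives d = 273, so the new rate took effect on 1 October 1995.

273 days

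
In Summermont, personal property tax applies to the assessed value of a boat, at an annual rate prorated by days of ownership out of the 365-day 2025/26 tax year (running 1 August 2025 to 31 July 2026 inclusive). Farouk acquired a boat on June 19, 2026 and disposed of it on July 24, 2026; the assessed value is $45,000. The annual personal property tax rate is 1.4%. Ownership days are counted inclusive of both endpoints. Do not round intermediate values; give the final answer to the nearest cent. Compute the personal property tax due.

Days held (June 19 – July 24, 2026): 36 out of 365
Tax = $45,000 × 1.4% × 36/365 = $62.1370

$62.14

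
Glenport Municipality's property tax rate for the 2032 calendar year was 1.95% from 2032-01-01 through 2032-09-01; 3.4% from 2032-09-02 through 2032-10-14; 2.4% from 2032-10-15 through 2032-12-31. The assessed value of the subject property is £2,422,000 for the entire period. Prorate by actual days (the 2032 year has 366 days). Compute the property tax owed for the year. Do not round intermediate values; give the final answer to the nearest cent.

2032-01-01 to 2032-09-01: 245 days at 1.95% → £2,422,000 × 1.95% × 245/366 = £31,615.0410
2032-09-02 to 2032-10-14: 43 days at 3.4% → £2,422,000 × 3.4% × 43/366 = £9,674.7650
2032-10-15 to 2032-12-31: 78 days at 2.4% → £2,422,000 × 2.4% × 78/366 = £12,387.9344
Total = £53,677.7404

£53,677.74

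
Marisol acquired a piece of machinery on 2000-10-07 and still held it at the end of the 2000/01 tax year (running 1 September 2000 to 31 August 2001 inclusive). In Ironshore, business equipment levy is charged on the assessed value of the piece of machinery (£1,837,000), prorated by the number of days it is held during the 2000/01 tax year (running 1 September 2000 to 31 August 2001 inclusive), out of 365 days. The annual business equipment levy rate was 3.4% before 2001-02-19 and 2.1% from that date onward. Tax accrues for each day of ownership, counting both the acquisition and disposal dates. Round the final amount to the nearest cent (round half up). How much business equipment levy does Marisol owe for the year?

£43,604.84

2000-10-07 to 2001-02-18: 135 days at 3.4% → £1,837,000 × 3.4% × 135/365 = £23,100.9041
2001-02-19 to 2001-08-31: 194 days at 2.1% → £1,837,000 × 2.1% × 194/365 = £20,503.9397
Total = £43,604.8438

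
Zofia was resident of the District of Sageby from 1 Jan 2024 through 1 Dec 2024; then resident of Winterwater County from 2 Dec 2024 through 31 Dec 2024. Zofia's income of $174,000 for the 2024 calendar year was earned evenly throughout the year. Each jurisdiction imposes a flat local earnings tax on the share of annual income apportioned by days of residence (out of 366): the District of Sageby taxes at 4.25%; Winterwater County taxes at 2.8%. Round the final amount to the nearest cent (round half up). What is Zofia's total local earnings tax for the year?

The District of Sageby, 1 Jan – 1 Dec 2024: 336 days → $174,000 × 4.25% × 336/366 = $6,788.8525
Winterwater County, 2 Dec – 31 Dec 2024: 30 days → $174,000 × 2.8% × 30/366 = $399.3443
Total = $7,188.1967

$7,188.20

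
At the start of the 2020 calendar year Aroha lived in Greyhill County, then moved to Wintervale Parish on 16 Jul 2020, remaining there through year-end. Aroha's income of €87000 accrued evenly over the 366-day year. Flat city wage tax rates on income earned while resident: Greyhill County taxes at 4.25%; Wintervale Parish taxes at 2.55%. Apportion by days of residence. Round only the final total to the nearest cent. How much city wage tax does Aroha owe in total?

Greyhill County, 1 Jan – 15 Jul 2020: 197 days → €87000 × 4.25% × 197/366 = €1990.1844
Wintervale Parish, 16 Jul – 31 Dec 2020: 169 days → €87000 × 2.55% × 169/366 = €1024.3893
Total = €3014.5738

€3014.57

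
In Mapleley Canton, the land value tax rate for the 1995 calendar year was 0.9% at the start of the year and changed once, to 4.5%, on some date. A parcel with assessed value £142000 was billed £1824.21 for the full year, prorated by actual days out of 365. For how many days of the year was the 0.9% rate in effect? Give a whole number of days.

Let d = days at the first rate; then 365 − d days at the second rate.
£142000 × [0.9%·d + 4.5%·(365−d)] / 365 = £1824.21
Solving gives d = 326, so the new rate took effect on November 23, 1995.

326 days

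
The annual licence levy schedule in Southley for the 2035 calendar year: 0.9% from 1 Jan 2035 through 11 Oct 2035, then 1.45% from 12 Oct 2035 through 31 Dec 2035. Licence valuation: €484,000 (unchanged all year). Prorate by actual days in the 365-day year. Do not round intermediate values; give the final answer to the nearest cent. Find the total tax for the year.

€4,946.75

1 Jan – 11 Oct 2035: 284 days at 0.9% → €484,000 × 0.9% × 284/365 = €3,389.3260
12 Oct – 31 Dec 2035: 81 days at 1.45% → €484,000 × 1.45% × 81/365 = €1,557.4192
Total = €4,946.7452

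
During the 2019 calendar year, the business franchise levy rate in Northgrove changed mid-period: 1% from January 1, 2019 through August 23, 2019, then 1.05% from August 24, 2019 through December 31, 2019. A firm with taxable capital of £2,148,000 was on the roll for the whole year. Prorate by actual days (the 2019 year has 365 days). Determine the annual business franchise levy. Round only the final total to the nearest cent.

January 1 – August 23, 2019: 235 days at 1% → £2,148,000 × 1% × 235/365 = £13,829.5890
August 24 – December 31, 2019: 130 days at 1.05% → £2,148,000 × 1.05% × 130/365 = £8,032.9315
Total = £21,862.5205

£21,862.52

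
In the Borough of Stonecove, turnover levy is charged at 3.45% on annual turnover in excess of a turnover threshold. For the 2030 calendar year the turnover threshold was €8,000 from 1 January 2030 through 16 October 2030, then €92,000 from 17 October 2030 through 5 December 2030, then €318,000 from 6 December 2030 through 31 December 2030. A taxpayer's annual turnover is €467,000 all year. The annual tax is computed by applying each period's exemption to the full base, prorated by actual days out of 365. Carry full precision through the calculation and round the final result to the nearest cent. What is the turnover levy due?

€14,676.68

1 January – 16 October 2030: 289 days, exemption €8,000 → (€467,000 − €8,000) × 3.45% × 289/365 = €12,538.2452
17 October – 5 December 2030: 50 days, exemption €92,000 → (€467,000 − €92,000) × 3.45% × 50/365 = €1,772.2603
6 December – 31 December 2030: 26 days, exemption €318,000 → (€467,000 − €318,000) × 3.45% × 26/365 = €366.1726
Total = €14,676.6781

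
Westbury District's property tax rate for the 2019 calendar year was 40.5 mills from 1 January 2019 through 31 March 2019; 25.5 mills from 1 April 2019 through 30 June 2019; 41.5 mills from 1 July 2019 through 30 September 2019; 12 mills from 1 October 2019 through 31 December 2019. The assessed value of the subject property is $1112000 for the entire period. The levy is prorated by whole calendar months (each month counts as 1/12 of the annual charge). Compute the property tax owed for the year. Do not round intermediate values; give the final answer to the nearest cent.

1 January – 31 March 2019: 3 months at 40.5 mills → $1112000 × 4.05% × 3/12 = $11259.0000
1 April – 30 June 2019: 3 months at 25.5 mills → $1112000 × 2.55% × 3/12 = $7089.0000
1 July – 30 September 2019: 3 months at 41.5 mills → $1112000 × 4.15% × 3/12 = $11537.0000
1 October – 31 December 2019: 3 months at 12 mills → $1112000 × 1.2% × 3/12 = $3336.0000
Total = $33221.0000

$33221.00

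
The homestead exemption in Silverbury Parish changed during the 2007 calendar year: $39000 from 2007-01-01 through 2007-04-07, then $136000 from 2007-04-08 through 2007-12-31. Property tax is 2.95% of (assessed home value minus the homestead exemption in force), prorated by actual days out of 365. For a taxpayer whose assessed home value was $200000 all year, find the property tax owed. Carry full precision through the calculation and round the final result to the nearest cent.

$2648.45

2007-01-01 to 2007-04-07: 97 days, exemption $39000 → ($200000 − $39000) × 2.95% × 97/365 = $1262.1959
2007-04-08 to 2007-12-31: 268 days, exemption $136000 → ($200000 − $136000) × 2.95% × 268/365 = $1386.2575
Total = $2648.4534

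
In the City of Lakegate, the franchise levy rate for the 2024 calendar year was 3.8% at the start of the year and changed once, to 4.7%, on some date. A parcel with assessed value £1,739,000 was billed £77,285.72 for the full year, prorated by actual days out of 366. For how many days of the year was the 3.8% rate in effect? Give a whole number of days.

Let d = days at the first rate; then 366 − d days at the second rate.
£1,739,000 × [3.8%·d + 4.7%·(366−d)] / 366 = £77,285.72
Solving gives d = 104, so the new rate took effect on 14 April 2024.

104 days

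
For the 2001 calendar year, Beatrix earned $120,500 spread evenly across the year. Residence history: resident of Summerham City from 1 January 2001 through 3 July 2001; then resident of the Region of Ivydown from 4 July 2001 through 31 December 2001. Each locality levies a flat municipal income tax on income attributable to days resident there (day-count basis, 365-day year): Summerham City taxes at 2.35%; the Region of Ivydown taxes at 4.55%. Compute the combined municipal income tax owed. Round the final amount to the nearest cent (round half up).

Summerham City, 1 January – 3 July 2001: 184 days → $120,500 × 2.35% × 184/365 = $1,427.5123
The Region of Ivydown, 4 July – 31 December 2001: 181 days → $120,500 × 4.55% × 181/365 = $2,718.8432
Total = $4,146.3555

$4,146.36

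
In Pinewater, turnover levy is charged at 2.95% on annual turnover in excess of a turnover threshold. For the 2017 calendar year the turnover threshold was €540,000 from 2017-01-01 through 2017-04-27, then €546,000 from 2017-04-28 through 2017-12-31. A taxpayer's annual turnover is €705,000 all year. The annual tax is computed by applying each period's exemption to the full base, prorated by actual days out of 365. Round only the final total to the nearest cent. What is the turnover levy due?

2017-01-01 to 2017-04-27: 117 days, exemption €540,000 → (€705,000 − €540,000) × 2.95% × 117/365 = €1,560.2671
2017-04-28 to 2017-12-31: 248 days, exemption €546,000 → (€705,000 − €546,000) × 2.95% × 248/365 = €3,186.9699
Total = €4,747.2370

€4,747.24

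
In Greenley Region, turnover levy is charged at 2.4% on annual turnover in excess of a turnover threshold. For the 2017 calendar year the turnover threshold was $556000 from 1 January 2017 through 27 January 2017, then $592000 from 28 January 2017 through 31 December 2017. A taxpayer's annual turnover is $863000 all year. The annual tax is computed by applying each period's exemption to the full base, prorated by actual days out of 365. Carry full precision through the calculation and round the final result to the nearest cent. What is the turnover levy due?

1 January – 27 January 2017: 27 days, exemption $556000 → ($863000 − $556000) × 2.4% × 27/365 = $545.0301
28 January – 31 December 2017: 338 days, exemption $592000 → ($863000 − $592000) × 2.4% × 338/365 = $6022.8822
Total = $6567.9123

$6567.91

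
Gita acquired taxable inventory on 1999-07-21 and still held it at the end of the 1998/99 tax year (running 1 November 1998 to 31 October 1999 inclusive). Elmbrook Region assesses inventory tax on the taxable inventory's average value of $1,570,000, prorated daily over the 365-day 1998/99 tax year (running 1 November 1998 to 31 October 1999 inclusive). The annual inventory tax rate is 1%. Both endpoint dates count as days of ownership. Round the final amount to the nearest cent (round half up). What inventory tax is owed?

$4,430.41

Days held (1999-07-21 to 1999-10-31): 103 out of 365
Tax = $1,570,000 × 1% × 103/365 = $4,430.4110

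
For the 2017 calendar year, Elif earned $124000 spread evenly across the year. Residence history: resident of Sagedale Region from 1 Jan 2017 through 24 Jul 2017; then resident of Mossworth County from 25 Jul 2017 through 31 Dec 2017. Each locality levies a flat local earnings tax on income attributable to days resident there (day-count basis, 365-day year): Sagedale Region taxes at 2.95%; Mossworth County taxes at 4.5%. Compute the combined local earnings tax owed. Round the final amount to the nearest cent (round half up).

$4500.52

Sagedale Region, 1 Jan – 24 Jul 2017: 205 days → $124000 × 2.95% × 205/365 = $2054.4932
Mossworth County, 25 Jul – 31 Dec 2017: 160 days → $124000 × 4.5% × 160/365 = $2446.0274
Total = $4500.5205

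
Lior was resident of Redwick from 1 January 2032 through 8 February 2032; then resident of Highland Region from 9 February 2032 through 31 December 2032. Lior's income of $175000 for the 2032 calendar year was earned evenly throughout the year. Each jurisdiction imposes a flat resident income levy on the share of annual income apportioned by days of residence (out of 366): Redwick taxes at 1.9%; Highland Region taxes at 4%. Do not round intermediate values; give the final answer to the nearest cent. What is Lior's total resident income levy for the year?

Redwick, 1 January – 8 February 2032: 39 days → $175000 × 1.9% × 39/366 = $354.3033
Highland Region, 9 February – 31 December 2032: 327 days → $175000 × 4% × 327/366 = $6254.0984
Total = $6608.4016

$6608.40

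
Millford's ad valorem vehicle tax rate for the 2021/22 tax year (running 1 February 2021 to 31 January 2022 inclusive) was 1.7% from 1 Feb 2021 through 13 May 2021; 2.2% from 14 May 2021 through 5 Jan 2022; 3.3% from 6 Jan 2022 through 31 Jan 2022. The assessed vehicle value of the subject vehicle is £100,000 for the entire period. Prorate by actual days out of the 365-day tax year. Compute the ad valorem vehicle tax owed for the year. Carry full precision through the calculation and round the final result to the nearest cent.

£2,138.63

1 Feb – 13 May 2021: 102 days at 1.7% → £100,000 × 1.7% × 102/365 = £475.0685
14 May 2021 – 5 Jan 2022: 237 days at 2.2% → £100,000 × 2.2% × 237/365 = £1,428.4932
6 Jan – 31 Jan 2022: 26 days at 3.3% → £100,000 × 3.3% × 26/365 = £235.0685
Total = £2,138.6301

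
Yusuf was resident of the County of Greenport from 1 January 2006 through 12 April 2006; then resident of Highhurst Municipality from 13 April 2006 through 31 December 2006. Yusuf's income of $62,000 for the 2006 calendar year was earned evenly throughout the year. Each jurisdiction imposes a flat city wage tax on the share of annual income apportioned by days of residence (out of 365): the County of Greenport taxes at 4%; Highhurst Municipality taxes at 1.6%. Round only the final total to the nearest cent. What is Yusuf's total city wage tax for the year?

$1,407.82

The County of Greenport, 1 January – 12 April 2006: 102 days → $62,000 × 4% × 102/365 = $693.0411
Highhurst Municipality, 13 April – 31 December 2006: 263 days → $62,000 × 1.6% × 263/365 = $714.7836
Total = $1,407.8247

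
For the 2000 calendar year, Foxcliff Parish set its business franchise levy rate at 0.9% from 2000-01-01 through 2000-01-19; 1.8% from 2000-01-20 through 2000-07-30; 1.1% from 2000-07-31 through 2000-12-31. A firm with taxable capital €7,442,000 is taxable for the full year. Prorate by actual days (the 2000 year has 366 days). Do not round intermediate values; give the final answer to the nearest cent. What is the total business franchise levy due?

2000-01-01 to 2000-01-19: 19 days at 0.9% → €7,442,000 × 0.9% × 19/366 = €3,477.0000
2000-01-20 to 2000-07-30: 193 days at 1.8% → €7,442,000 × 1.8% × 193/366 = €70,638.0000
2000-07-31 to 2000-12-31: 154 days at 1.1% → €7,442,000 × 1.1% × 154/366 = €34,444.6667
Total = €108,559.6667

€108,559.67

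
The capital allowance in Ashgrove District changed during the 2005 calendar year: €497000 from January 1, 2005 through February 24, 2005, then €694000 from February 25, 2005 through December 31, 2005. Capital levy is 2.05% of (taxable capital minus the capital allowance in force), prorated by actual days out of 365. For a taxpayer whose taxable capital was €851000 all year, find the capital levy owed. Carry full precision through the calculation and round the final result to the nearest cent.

€3827.04

January 1 – February 24, 2005: 55 days, exemption €497000 → (€851000 − €497000) × 2.05% × 55/365 = €1093.5205
February 25 – December 31, 2005: 310 days, exemption €694000 → (€851000 − €694000) × 2.05% × 310/365 = €2733.5205
Total = €3827.0411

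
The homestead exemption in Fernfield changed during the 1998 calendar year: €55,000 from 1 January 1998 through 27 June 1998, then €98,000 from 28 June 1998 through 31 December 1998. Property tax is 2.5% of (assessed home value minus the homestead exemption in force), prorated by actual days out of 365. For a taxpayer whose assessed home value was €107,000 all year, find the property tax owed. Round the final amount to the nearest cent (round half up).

1 January – 27 June 1998: 178 days, exemption €55,000 → (€107,000 − €55,000) × 2.5% × 178/365 = €633.9726
28 June – 31 December 1998: 187 days, exemption €98,000 → (€107,000 − €98,000) × 2.5% × 187/365 = €115.2740
Total = €749.2466

€749.25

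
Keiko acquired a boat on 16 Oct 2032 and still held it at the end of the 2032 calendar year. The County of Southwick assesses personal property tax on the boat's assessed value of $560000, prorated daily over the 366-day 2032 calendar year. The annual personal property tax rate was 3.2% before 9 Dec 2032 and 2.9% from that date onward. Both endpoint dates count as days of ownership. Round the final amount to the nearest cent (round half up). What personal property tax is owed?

$3664.48

16 Oct – 8 Dec 2032: 54 days at 3.2% → $560000 × 3.2% × 54/366 = $2643.9344
9 Dec – 31 Dec 2032: 23 days at 2.9% → $560000 × 2.9% × 23/366 = $1020.5464
Total = $3664.4809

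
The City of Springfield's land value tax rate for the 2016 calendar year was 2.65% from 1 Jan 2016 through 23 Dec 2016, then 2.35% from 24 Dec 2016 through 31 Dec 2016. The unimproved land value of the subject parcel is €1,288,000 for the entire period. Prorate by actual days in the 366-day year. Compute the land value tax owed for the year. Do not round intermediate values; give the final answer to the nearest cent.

€34,047.54

1 Jan – 23 Dec 2016: 358 days at 2.65% → €1,288,000 × 2.65% × 358/366 = €33,385.9454
24 Dec – 31 Dec 2016: 8 days at 2.35% → €1,288,000 × 2.35% × 8/366 = €661.5956
Total = €34,047.5410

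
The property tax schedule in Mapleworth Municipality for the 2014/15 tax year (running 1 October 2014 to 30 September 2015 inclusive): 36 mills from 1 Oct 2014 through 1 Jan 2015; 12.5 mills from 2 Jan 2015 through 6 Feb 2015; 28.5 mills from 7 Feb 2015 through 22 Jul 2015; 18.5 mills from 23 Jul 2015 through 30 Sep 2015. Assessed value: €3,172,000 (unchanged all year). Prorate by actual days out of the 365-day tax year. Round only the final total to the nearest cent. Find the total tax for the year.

1 Oct 2014 – 1 Jan 2015: 93 days at 36 mills → €3,172,000 × 3.6% × 93/365 = €29,095.4959
2 Jan – 6 Feb 2015: 36 days at 12.5 mills → €3,172,000 × 1.25% × 36/365 = €3,910.6849
7 Feb – 22 Jul 2015: 166 days at 28.5 mills → €3,172,000 × 2.85% × 166/365 = €41,114.3342
23 Jul – 30 Sep 2015: 70 days at 18.5 mills → €3,172,000 × 1.85% × 70/365 = €11,254.0822
Total = €85,374.5973

€85,374.60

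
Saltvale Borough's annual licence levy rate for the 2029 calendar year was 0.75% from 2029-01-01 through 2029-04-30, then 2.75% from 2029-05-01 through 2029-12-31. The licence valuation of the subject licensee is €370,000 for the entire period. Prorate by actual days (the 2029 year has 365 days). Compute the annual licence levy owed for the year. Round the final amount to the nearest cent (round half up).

€7,742.12

2029-01-01 to 2029-04-30: 120 days at 0.75% → €370,000 × 0.75% × 120/365 = €912.3288
2029-05-01 to 2029-12-31: 245 days at 2.75% → €370,000 × 2.75% × 245/365 = €6,829.7945
Total = €7,742.1233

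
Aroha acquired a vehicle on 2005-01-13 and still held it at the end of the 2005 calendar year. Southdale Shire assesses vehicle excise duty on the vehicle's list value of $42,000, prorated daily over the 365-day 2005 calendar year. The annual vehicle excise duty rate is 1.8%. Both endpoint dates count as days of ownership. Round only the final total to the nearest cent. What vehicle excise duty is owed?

Days held (2005-01-13 to 2005-12-31): 353 out of 365
Tax = $42,000 × 1.8% × 353/365 = $731.1452

$731.15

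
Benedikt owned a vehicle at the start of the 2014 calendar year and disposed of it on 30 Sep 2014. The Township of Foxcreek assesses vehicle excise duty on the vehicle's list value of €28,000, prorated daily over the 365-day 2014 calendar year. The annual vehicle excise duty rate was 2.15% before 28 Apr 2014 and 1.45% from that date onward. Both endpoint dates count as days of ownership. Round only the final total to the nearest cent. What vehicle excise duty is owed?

1 Jan – 27 Apr 2014: 117 days at 2.15% → €28,000 × 2.15% × 117/365 = €192.9699
28 Apr – 30 Sep 2014: 156 days at 1.45% → €28,000 × 1.45% × 156/365 = €173.5233
Total = €366.4932

€366.49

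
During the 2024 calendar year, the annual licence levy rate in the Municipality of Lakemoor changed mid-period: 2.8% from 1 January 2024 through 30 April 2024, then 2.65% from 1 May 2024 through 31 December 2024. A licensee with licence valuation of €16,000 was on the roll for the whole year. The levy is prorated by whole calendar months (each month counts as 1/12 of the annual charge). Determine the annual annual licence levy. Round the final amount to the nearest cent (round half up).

1 January – 30 April 2024: 4 months at 2.8% → €16,000 × 2.8% × 4/12 = €149.3333
1 May – 31 December 2024: 8 months at 2.65% → €16,000 × 2.65% × 8/12 = €282.6667
Total = €432.0000

€432.00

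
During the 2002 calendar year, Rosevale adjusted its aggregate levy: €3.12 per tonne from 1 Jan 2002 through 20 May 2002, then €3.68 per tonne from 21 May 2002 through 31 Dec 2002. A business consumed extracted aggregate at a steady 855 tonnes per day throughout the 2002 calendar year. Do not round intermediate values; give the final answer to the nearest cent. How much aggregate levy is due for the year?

1 Jan – 20 May 2002: 140 days × 855 tonnes/day = 119,700 tonnes at €3.12/tonne → €373,464.00
21 May – 31 Dec 2002: 225 days × 855 tonnes/day = 192,375 tonnes at €3.68/tonne → €707,940.00

€1,081,404.00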